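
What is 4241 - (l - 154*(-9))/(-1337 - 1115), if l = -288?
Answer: 5200015/1226 ≈ 4241.4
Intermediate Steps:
4241 - (l - 154*(-9))/(-1337 - 1115) = 4241 - (-288 - 154*(-9))/(-1337 - 1115) = 4241 - (-288 + 1386)/(-2452) = 4241 - 1098*(-1)/2452 = 4241 - 1*(-549/1226) = 4241 + 549/1226 = 5200015/1226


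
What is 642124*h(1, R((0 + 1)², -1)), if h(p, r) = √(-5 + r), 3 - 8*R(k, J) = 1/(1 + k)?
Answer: 802655*I*√3 ≈ 1.3902e+6*I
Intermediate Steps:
R(k, J) = 3/8 - 1/(8*(1 + k))
642124*h(1, R((0 + 1)², -1)) = 642124*√(-5 + (2 + 3*(0 + 1)²)/(8*(1 + (0 + 1)²))) = 642124*√(-5 + (2 + 3*1²)/(8*(1 + 1²))) = 642124*√(-5 + (2 + 3*1)/(8*(1 + 1))) = 642124*√(-5 + (⅛)*(2 + 3)/2) = 642124*√(-5 + (⅛)*(½)*5) = 642124*√(-5 + 5/16) = 642124*√(-75/16) = 642124*(5*I*√3/4) = 802655*I*√3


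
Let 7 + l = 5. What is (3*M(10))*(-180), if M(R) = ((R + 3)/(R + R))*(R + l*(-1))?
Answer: -4212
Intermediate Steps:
l = -2 (l = -7 + 5 = -2)
M(R) = (2 + R)*(3 + R)/(2*R) (M(R) = ((R + 3)/(R + R))*(R - 2*(-1)) = ((3 + R)/((2*R)))*(R + 2) = ((3 + R)*(1/(2*R)))*(2 + R) = ((3 + R)/(2*R))*(2 + R) = (2 + R)*(3 + R)/(2*R))
(3*M(10))*(-180) = (3*((1/2)*(6 + 10*(5 + 10))/10))*(-180) = (3*((1/2)*(1/10)*(6 + 10*15)))*(-180) = (3*((1/2)*(1/10)*(6 + 150)))*(-180) = (3*((1/2)*(1/10)*156))*(-180) = (3*(39/5))*(-180) = (117/5)*(-180) = -4212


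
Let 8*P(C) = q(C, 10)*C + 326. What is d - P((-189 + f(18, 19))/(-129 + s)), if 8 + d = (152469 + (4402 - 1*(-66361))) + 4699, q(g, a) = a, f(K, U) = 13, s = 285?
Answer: 35549851/156 ≈ 2.2788e+5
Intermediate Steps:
P(C) = 163/4 + 5*C/4 (P(C) = (10*C + 326)/8 = (326 + 10*C)/8 = 163/4 + 5*C/4)
d = 227923 (d = -8 + ((152469 + (4402 - 1*(-66361))) + 4699) = -8 + ((152469 + (4402 + 66361)) + 4699) = -8 + ((152469 + 70763) + 4699) = -8 + (223232 + 4699) = -8 + 227931 = 227923)
d - P((-189 + f(18, 19))/(-129 + s)) = 227923 - (163/4 + 5*((-189 + 13)/(-129 + 285))/4) = 227923 - (163/4 + 5*(-176/156)/4) = 227923 - (163/4 + 5*(-176*1/156)/4) = 227923 - (163/4 + (5/4)*(-44/39)) = 227923 - (163/4 - 55/39) = 227923 - 1*6137/156 = 227923 - 6137/156 = 35549851/156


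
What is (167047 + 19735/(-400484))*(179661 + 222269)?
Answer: 13444484346527545/200242 ≈ 6.7141e+10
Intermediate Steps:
(167047 + 19735/(-400484))*(179661 + 222269) = (167047 + 19735*(-1/400484))*401930 = (167047 - 19735/400484)*401930 = (66899631013/400484)*401930 = 13444484346527545/200242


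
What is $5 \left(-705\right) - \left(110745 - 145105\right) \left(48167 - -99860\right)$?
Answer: $5086204195$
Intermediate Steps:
$5 \left(-705\right) - \left(110745 - 145105\right) \left(48167 - -99860\right) = -3525 - - 34360 \left(48167 + 99860\right) = -3525 - \left(-34360\right) 148027 = -3525 - -5086207720 = -3525 + 5086207720 = 5086204195$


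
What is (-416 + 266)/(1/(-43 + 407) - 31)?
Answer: 18200/3761 ≈ 4.8391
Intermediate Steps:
(-416 + 266)/(1/(-43 + 407) - 31) = -150/(1/364 - 31) = -150/(-11283/364) = -150*(-364/11283) = 18200/3761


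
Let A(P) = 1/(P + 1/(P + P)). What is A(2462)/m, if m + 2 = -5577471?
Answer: -4924/67615086079497 ≈ -7.2824e-11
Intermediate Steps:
m = -5577473 (m = -2 - 5577471 = -5577473)
A(P) = 1/(P + 1/(2*P))
A(2462)/m = (2*2462/(1 + 2*2462²))/(-5577473) = (2*2462/(1 + 2*6061444))*(-1/5577473) = (2*2462/(1 + 12122888))*(-1/5577473) = (2*2462/12122889)*(-1/5577473) = (2*2462*(1/12122889))*(-1/5577473) = (4924/12122889)*(-1/5577473) = -4924/67615086079497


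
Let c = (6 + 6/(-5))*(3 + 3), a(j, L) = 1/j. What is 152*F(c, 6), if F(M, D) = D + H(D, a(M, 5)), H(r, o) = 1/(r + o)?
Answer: 814416/869 ≈ 937.19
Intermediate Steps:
c = 144/5 (c = (6 + 6*(-⅕))*6 = (6 - 6/5)*6 = (24/5)*6 = 144/5 ≈ 28.800)
H(r, o) = 1/(o + r)
F(M, D) = D + 1/(D + 1/M) (F(M, D) = D + 1/(1/M + D) = D + 1/(D + 1/M))
152*F(c, 6) = 152*(6 + 1/(6 + 1/(144/5))) = 152*(6 + 1/(6 + 5/144)) = 152*(6 + 1/(869/144)) = 152*(6 + 144/869) = 152*(5358/869) = 814416/869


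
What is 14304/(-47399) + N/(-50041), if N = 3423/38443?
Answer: -168816817683/559403045399 ≈ -0.30178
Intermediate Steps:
N = 3423/38443 (N = 3423*(1/38443) = 3423/38443 ≈ 0.089041)
14304/(-47399) + N/(-50041) = 14304/(-47399) + (3423/38443)/(-50041) = 14304*(-1/47399) + (3423/38443)*(-1/50041) = -14304/47399 - 21/11802001 = -168816817683/559403045399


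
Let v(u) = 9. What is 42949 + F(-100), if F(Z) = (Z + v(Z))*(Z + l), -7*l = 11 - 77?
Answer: 51191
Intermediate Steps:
l = 66/7 (l = -(11 - 77)/7 = -⅐*(-66) = 66/7 ≈ 9.4286)
F(Z) = (9 + Z)*(66/7 + Z) (F(Z) = (Z + 9)*(Z + 66/7) = (9 + Z)*(66/7 + Z))
42949 + F(-100) = 42949 + (594/7 + (-100)² + (129/7)*(-100)) = 42949 + (594/7 + 10000 - 12900/7) = 42949 + 8242 = 51191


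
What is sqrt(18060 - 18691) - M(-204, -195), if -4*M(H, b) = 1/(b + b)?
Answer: -1/1560 + I*sqrt(631) ≈ -0.00064103 + 25.12*I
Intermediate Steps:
M(H, b) = -1/(8*b) (M(H, b) = -1/(4*(b + b)) = -1/(2*b)/4 = -1/(8*b))
sqrt(18060 - 18691) - M(-204, -195) = sqrt(18060 - 18691) - (-1)/(8*(-195)) = sqrt(-631) - (-1)*(-1)/(8*195) = I*sqrt(631) - 1*1/1560 = I*sqrt(631) - 1/1560 = -1/1560 + I*sqrt(631)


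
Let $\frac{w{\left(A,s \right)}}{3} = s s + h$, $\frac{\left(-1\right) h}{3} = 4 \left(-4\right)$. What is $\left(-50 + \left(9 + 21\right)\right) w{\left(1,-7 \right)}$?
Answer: $-5820$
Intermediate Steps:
$h = 48$ ($h = - 3 \cdot 4 \left(-4\right) = \left(-3\right) \left(-16\right) = 48$)
$w{\left(A,s \right)} = 144 + 3 s^{2}$ ($w{\left(A,s \right)} = 3 \left(s s + 48\right) = 3 \left(s^{2} + 48\right) = 3 \left(48 + s^{2}\right) = 144 + 3 s^{2}$)
$\left(-50 + \left(9 + 21\right)\right) w{\left(1,-7 \right)} = \left(-50 + \left(9 + 21\right)\right) \left(144 + 3 \left(-7\right)^{2}\right) = \left(-50 + 30\right) \left(144 + 3 \cdot 49\right) = - 20 \left(144 + 147\right) = \left(-20\right) 291 = -5820$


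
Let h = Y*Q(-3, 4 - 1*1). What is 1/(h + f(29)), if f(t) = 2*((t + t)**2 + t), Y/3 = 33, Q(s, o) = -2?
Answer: 1/6588 ≈ 0.00015179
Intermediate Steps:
Y = 99 (Y = 3*33 = 99)
f(t) = 2*t + 8*t**2 (f(t) = 2*((2*t)**2 + t) = 2*(4*t**2 + t) = 2*(t + 4*t**2) = 2*t + 8*t**2)
h = -198 (h = 99*(-2) = -198)
1/(h + f(29)) = 1/(-198 + 2*29*(1 + 4*29)) = 1/(-198 + 2*29*(1 + 116)) = 1/(-198 + 2*29*117) = 1/(-198 + 6786) = 1/6588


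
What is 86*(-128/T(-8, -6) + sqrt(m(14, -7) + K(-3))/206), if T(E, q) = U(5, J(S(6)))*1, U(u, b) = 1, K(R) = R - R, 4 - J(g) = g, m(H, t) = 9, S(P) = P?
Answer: -1133695/103 ≈ -11007.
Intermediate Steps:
J(g) = 4 - g
K(R) = 0
T(E, q) = 1 (T(E, q) = 1*1 = 1)
86*(-128/T(-8, -6) + sqrt(m(14, -7) + K(-3))/206) = 86*(-128/1 + sqrt(9 + 0)/206) = 86*(-128*1 + sqrt(9)*(1/206)) = 86*(-128 + 3*(1/206)) = 86*(-128 + 3/206) = 86*(-26365/206) = -1133695/103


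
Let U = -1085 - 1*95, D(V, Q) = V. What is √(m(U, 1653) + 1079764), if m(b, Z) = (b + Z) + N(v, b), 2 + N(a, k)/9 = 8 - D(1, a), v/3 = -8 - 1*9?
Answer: 17*√3738 ≈ 1039.4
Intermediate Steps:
U = -1180 (U = -1085 - 95 = -1180)
v = -51 (v = 3*(-8 - 1*9) = 3*(-8 - 9) = 3*(-17) = -51)
N(a, k) = 45 (N(a, k) = -18 + 9*(8 - 1*1) = -18 + 9*(8 - 1) = -18 + 9*7 = -18 + 63 = 45)
m(b, Z) = 45 + Z + b (m(b, Z) = (b + Z) + 45 = (Z + b) + 45 = 45 + Z + b)
√(m(U, 1653) + 1079764) = √((45 + 1653 - 1180) + 1079764) = √(518 + 1079764) = √1080282 = 17*√3738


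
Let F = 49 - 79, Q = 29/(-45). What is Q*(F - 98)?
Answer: 3712/45 ≈ 82.489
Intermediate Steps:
Q = -29/45 (Q = 29*(-1/45) = -29/45 ≈ -0.64444)
F = -30
Q*(F - 98) = -29*(-30 - 98)/45 = -29/45*(-128) = 3712/45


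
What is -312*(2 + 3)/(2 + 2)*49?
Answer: -19110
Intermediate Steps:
-312*(2 + 3)/(2 + 2)*49 = -312*5/4*49 = -312*5*(1/4)*49 = -390*49 = -312*245/4 = -19110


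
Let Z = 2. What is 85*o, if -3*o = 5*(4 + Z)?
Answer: -850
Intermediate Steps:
o = -10 (o = -5*(4 + 2)/3 = -5*6/3 = -⅓*30 = -10)
85*o = 85*(-10) = -850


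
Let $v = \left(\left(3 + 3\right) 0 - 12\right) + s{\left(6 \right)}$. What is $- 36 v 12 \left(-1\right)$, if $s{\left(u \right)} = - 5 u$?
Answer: $-18144$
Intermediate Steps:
$v = -42$ ($v = \left(\left(3 + 3\right) 0 - 12\right) - 30 = \left(6 \cdot 0 - 12\right) - 30 = \left(0 - 12\right) - 30 = -12 - 30 = -42$)
$- 36 v 12 \left(-1\right) = \left(-36\right) \left(-42\right) 12 \left(-1\right) = 1512 \left(-12\right) = -18144$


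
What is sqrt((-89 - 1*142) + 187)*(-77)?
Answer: -154*I*sqrt(11) ≈ -510.76*I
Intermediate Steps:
sqrt((-89 - 1*142) + 187)*(-77) = sqrt((-89 - 142) + 187)*(-77) = sqrt(-231 + 187)*(-77) = sqrt(-44)*(-77) = (2*I*sqrt(11))*(-77) = -154*I*sqrt(11)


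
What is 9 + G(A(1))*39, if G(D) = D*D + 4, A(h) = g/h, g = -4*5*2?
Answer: 62565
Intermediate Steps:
g = -40 (g = -20*2 = -40)
A(h) = -40/h
G(D) = 4 + D² (G(D) = D² + 4 = 4 + D²)
9 + G(A(1))*39 = 9 + (4 + (-40/1)²)*39 = 9 + (4 + (-40*1)²)*39 = 9 + (4 + (-40)²)*39 = 9 + (4 + 1600)*39 = 9 + 1604*39 = 9 + 62556 = 62565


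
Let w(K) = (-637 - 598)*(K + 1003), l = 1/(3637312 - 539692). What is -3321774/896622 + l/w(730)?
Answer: -3670392350504409337/990721984726784700 ≈ -3.7048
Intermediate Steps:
l = 1/3097620 ≈ 3.2283e-7
w(K) = -1238705 - 1235*K (w(K) = -1235*(1003 + K) = -1238705 - 1235*K)
-3321774/896622 + l/w(730) = -3321774/896622 + 1/(3097620*(-1238705 - 1235*730)) = -3321774*1/896622 + 1/(3097620*(-1238705 - 901550)) = -553629/149437 + (1/3097620)/(-2140255) = -553629/149437 + (1/3097620)*(-1/2140255) = -553629/149437 - 1/6629696693100 = -3670392350504409337/990721984726784700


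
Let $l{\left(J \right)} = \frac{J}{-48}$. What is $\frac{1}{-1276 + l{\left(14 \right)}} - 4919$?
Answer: $- \frac{150673913}{30631} \approx -4919.0$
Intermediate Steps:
$l{\left(J \right)} = - \frac{J}{48}$ ($l{\left(J \right)} = J \left(- \frac{1}{48}\right) = - \frac{J}{48}$)
$\frac{1}{-1276 + l{\left(14 \right)}} - 4919 = \frac{1}{-1276 - \frac{7}{24}} - 4919 = \frac{1}{- \frac{30631}{24}} - 4919 = - \frac{24}{30631} - 4919 = - \frac{150673913}{30631}$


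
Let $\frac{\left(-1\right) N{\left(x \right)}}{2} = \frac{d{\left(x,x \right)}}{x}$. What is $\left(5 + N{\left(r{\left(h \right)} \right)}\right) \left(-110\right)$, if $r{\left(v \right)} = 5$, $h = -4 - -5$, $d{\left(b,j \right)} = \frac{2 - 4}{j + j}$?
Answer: $- \frac{2794}{5} \approx -558.8$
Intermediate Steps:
$d{\left(b,j \right)} = - \frac{1}{j}$ ($d{\left(b,j \right)} = - \frac{2}{2 j} = - 2 \frac{1}{2 j} = - \frac{1}{j}$)
$h = 1$ ($h = -4 + 5 = 1$)
$N{\left(x \right)} = \frac{2}{x^{2}}$ ($N{\left(x \right)} = - 2 \frac{\left(-1\right) \frac{1}{x}}{x} = - 2 \left(- \frac{1}{x^{2}}\right) = \frac{2}{x^{2}}$)
$\left(5 + N{\left(r{\left(h \right)} \right)}\right) \left(-110\right) = \left(5 + \frac{2}{25}\right) \left(-110\right) = \frac{127}{25} \left(-110\right) = - \frac{2794}{5}$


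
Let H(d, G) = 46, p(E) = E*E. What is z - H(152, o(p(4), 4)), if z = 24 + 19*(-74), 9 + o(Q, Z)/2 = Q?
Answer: -1428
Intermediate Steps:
p(E) = E²
o(Q, Z) = -18 + 2*Q
z = -1382 (z = 24 - 1406 = -1382)
z - H(152, o(p(4), 4)) = -1382 - 1*46 = -1382 - 46 = -1428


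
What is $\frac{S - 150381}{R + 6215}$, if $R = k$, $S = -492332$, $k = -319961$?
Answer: $\frac{642713}{313746} \approx 2.0485$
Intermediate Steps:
$R = -319961$
$\frac{S - 150381}{R + 6215} = \frac{-492332 - 150381}{-319961 + 6215} = - \frac{642713}{-313746} = \left(-642713\right) \left(- \frac{1}{313746}\right) = \frac{642713}{313746}$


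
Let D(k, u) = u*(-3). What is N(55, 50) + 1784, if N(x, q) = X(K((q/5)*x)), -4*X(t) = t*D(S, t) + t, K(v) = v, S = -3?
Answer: 457043/2 ≈ 2.2852e+5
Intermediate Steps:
D(k, u) = -3*u
X(t) = -t/4 + 3*t²/4 (X(t) = -(t*(-3*t) + t)/4 = -(-3*t² + t)/4 = -(t - 3*t²)/4 = -t/4 + 3*t²/4)
N(x, q) = q*x*(-1 + 3*q*x/5)/20 (N(x, q) = ((q/5)*x)*(-1 + 3*((q/5)*x))/4 = (q*x/5)*(-1 + 3*(q*x/5))/4 = (q*x/5)*(-1 + 3*q*x/5)/4 = q*x*(-1 + 3*q*x/5)/20)
N(55, 50) + 1784 = (1/100)*50*55*(-5 + 3*50*55) + 1784 = (1/100)*50*55*(-5 + 8250) + 1784 = (1/100)*50*55*8245 + 1784 = 453475/2 + 1784 = 457043/2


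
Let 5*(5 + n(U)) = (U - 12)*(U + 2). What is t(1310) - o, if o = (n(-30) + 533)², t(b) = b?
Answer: -14529106/25 ≈ -5.8116e+5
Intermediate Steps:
n(U) = -5 + (-12 + U)*(2 + U)/5 (n(U) = -5 + ((U - 12)*(U + 2))/5 = -5 + ((-12 + U)*(2 + U))/5 = -5 + (-12 + U)*(2 + U)/5)
o = 14561856/25 (o = ((-49/5 - 2*(-30) + (⅕)*(-30)²) + 533)² = ((-49/5 + 60 + (⅕)*900) + 533)² = ((-49/5 + 60 + 180) + 533)² = (1151/5 + 533)² = (3816/5)² = 14561856/25 ≈ 5.8247e+5)
t(1310) - o = 1310 - 1*14561856/25 = 1310 - 14561856/25 = -14529106/25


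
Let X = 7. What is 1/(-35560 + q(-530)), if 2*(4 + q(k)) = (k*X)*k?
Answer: 1/947586 ≈ 1.0553e-6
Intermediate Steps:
q(k) = -4 + 7*k²/2 (q(k) = -4 + ((k*7)*k)/2 = -4 + ((7*k)*k)/2 = -4 + (7*k²)/2 = -4 + 7*k²/2)
1/(-35560 + q(-530)) = 1/(-35560 + (-4 + (7/2)*(-530)²)) = 1/(-35560 + (-4 + (7/2)*280900)) = 1/(-35560 + (-4 + 983150)) = 1/(-35560 + 983146) = 1/947586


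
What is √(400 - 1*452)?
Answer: 2*I*√13 ≈ 7.2111*I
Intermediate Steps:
√(400 - 1*452) = √(400 - 452) = √(-52) = 2*I*√13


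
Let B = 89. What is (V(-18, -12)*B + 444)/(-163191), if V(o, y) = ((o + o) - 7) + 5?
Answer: 2938/163191 ≈ 0.018003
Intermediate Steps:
V(o, y) = -2 + 2*o (V(o, y) = (2*o - 7) + 5 = (-7 + 2*o) + 5 = -2 + 2*o)
(V(-18, -12)*B + 444)/(-163191) = ((-2 + 2*(-18))*89 + 444)/(-163191) = ((-2 - 36)*89 + 444)*(-1/163191) = (-38*89 + 444)*(-1/163191) = (-3382 + 444)*(-1/163191) = -2938*(-1/163191) = 2938/163191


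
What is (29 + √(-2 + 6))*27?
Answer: 837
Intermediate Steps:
(29 + √(-2 + 6))*27 = (29 + √4)*27 = (29 + 2)*27 = 31*27 = 837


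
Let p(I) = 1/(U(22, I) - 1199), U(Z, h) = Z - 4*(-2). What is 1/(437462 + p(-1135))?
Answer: 1169/511393077 ≈ 2.2859e-6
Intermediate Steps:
U(Z, h) = 8 + Z (U(Z, h) = Z + 8 = 8 + Z)
p(I) = -1/1169 (p(I) = 1/((8 + 22) - 1199) = 1/(30 - 1199) = 1/(-1169) = -1/1169)
1/(437462 + p(-1135)) = 1/(437462 - 1/1169) = 1/(511393077/1169) = 1169/511393077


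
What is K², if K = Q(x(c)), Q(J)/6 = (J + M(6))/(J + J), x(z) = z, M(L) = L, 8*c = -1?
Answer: 19881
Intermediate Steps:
c = -⅛ (c = (⅛)*(-1) = -⅛ ≈ -0.12500)
Q(J) = 3*(6 + J)/J (Q(J) = 6*((J + 6)/(J + J)) = 6*((6 + J)/((2*J))) = 6*((6 + J)*(1/(2*J))) = 6*((6 + J)/(2*J)) = 3*(6 + J)/J)
K = -141 (K = 3 + 18/(-⅛) = 3 + 18*(-8) = 3 - 144 = -141)
K² = (-141)² = 19881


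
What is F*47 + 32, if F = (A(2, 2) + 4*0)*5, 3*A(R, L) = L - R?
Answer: 32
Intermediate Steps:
A(R, L) = -R/3 + L/3 (A(R, L) = (L - R)/3 = -R/3 + L/3)
F = 0 (F = ((-⅓*2 + (⅓)*2) + 4*0)*5 = ((-⅔ + ⅔) + 0)*5 = (0 + 0)*5 = 0*5 = 0)
F*47 + 32 = 0*47 + 32 = 0 + 32 = 32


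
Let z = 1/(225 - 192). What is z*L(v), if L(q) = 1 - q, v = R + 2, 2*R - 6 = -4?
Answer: -2/33 ≈ -0.060606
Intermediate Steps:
R = 1 (R = 3 + (½)*(-4) = 3 - 2 = 1)
v = 3 (v = 1 + 2 = 3)
z = 1/33 ≈ 0.030303
z*L(v) = (1 - 1*3)/33 = (1 - 3)/33 = (1/33)*(-2) = -2/33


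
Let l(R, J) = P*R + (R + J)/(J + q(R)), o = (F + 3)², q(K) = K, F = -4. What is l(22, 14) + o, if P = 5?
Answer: 112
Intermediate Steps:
o = 1 (o = (-4 + 3)² = (-1)² = 1)
l(R, J) = 1 + 5*R (l(R, J) = 5*R + (R + J)/(J + R) = 5*R + (J + R)/(J + R) = 5*R + 1 = 1 + 5*R)
l(22, 14) + o = (1 + 5*22) + 1 = (1 + 110) + 1 = 111 + 1 = 112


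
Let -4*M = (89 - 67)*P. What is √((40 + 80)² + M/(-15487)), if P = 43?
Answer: √13815211585102/30974 ≈ 120.00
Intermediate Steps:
M = -473/2 (M = -(89 - 67)*43/4 = -11*43/2 = -¼*946 = -473/2 ≈ -236.50)
√((40 + 80)² + M/(-15487)) = √((40 + 80)² - 473/2/(-15487)) = √(120² - 473/2*(-1/15487)) = √(14400 + 473/30974) = √(446026073/30974) = √13815211585102/30974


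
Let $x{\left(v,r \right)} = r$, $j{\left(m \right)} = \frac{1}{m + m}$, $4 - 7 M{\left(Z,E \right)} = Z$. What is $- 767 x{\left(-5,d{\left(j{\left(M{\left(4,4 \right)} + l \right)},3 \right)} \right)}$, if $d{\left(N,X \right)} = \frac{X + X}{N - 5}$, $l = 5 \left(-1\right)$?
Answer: $\frac{15340}{17} \approx 902.35$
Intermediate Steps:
$M{\left(Z,E \right)} = \frac{4}{7} - \frac{Z}{7}$
$l = -5$
$j{\left(m \right)} = \frac{1}{2 m}$
$d{\left(N,X \right)} = \frac{2 X}{-5 + N}$
$- 767 x{\left(-5,d{\left(j{\left(M{\left(4,4 \right)} + l \right)},3 \right)} \right)} = - 767 \cdot 2 \cdot 3 \frac{1}{-5 + \frac{1}{2 \left(\left(\frac{4}{7} - \frac{4}{7}\right) - 5\right)}} = - 767 \cdot 2 \cdot 3 \frac{1}{-5 + \frac{1}{2 \left(0 - 5\right)}} = - 767 \cdot 2 \cdot 3 \frac{1}{-5 + \frac{1}{2 \left(-5\right)}} = - 767 \cdot 2 \cdot 3 \frac{1}{-5 + \frac{1}{2} \left(- \frac{1}{5}\right)} = - 767 \cdot 2 \cdot 3 \frac{1}{-5 - \frac{1}{10}} = - 767 \cdot 2 \cdot 3 \frac{1}{- \frac{51}{10}} = - 767 \cdot 2 \cdot 3 \left(- \frac{10}{51}\right) = \left(-767\right) \left(- \frac{20}{17}\right) = \frac{15340}{17}$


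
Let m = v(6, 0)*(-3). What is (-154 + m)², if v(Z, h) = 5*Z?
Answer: 59536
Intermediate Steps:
m = -90 (m = (5*6)*(-3) = 30*(-3) = -90)
(-154 + m)² = (-154 - 90)² = (-244)² = 59536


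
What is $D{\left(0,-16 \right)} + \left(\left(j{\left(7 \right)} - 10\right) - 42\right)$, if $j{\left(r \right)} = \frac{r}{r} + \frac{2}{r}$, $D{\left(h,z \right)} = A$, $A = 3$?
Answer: $- \frac{334}{7} \approx -47.714$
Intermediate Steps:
$D{\left(h,z \right)} = 3$
$j{\left(r \right)} = 1 + \frac{2}{r}$
$D{\left(0,-16 \right)} + \left(\left(j{\left(7 \right)} - 10\right) - 42\right) = 3 - \left(52 - \frac{2 + 7}{7}\right) = 3 + \left(\left(\frac{1}{7} \cdot 9 - 10\right) - 42\right) = 3 + \left(\left(\frac{9}{7} - 10\right) - 42\right) = 3 - \frac{355}{7} = - \frac{334}{7}$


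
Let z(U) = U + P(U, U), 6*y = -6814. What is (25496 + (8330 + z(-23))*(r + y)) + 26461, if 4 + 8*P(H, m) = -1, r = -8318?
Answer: -1883369843/24 ≈ -7.8474e+7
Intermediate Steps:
P(H, m) = -5/8 (P(H, m) = -½ + (⅛)*(-1) = -½ - ⅛ = -5/8)
y = -3407/3 (y = (⅙)*(-6814) = -3407/3 ≈ -1135.7)
z(U) = -5/8 + U (z(U) = U - 5/8 = -5/8 + U)
(25496 + (8330 + z(-23))*(r + y)) + 26461 = (25496 + (8330 + (-5/8 - 23))*(-8318 - 3407/3)) + 26461 = (25496 + (8330 - 189/8)*(-28361/3)) + 26461 = (25496 + (66451/8)*(-28361/3)) + 26461 = (25496 - 1884616811/24) + 26461 = -1884004907/24 + 26461 = -1883369843/24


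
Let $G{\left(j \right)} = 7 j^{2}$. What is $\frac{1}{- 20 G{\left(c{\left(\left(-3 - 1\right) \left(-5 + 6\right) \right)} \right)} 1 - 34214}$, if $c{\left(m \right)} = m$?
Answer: $- \frac{1}{36454} \approx -2.7432 \cdot 10^{-5}$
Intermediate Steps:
$\frac{1}{- 20 G{\left(c{\left(\left(-3 - 1\right) \left(-5 + 6\right) \right)} \right)} 1 - 34214} = \frac{1}{- 20 \cdot 7 \left(\left(-3 - 1\right) \left(-5 + 6\right)\right)^{2} \cdot 1 - 34214} = \frac{1}{- 20 \cdot 7 \left(\left(-4\right) 1\right)^{2} \cdot 1 - 34214} = \frac{1}{- 20 \cdot 7 \left(-4\right)^{2} \cdot 1 - 34214} = \frac{1}{- 20 \cdot 7 \cdot 16 \cdot 1 - 34214} = \frac{1}{\left(-20\right) 112 \cdot 1 - 34214} = \frac{1}{\left(-2240\right) 1 - 34214} = \frac{1}{-2240 - 34214} = \frac{1}{-36454} = - \frac{1}{36454}$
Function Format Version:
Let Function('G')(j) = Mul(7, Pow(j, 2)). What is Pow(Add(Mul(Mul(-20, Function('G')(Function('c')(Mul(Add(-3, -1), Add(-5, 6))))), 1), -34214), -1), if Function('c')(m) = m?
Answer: Rational(-1, 36454) ≈ -2.7432e-5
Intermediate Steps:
Pow(Add(Mul(Mul(-20, Function('G')(Function('c')(Mul(Add(-3, -1), Add(-5, 6))))), 1), -34214), -1) = Pow(Add(Mul(Mul(-20, Mul(7, Pow(Mul(Add(-3, -1), Add(-5, 6)), 2))), 1), -34214), -1) = Pow(Add(Mul(Mul(-20, Mul(7, Pow(Mul(-4, 1), 2))), 1), -34214), -1) = Pow(Add(Mul(Mul(-20, Mul(7, Pow(-4, 2))), 1), -34214), -1) = Pow(Add(Mul(Mul(-20, Mul(7, 16)), 1), -34214), -1) = Pow(Add(Mul(Mul(-20, 112), 1), -34214), -1) = Pow(Add(Mul(-2240, 1), -34214), -1) = Pow(Add(-2240, -34214), -1) = Pow(-36454, -1) = Rational(-1, 36454)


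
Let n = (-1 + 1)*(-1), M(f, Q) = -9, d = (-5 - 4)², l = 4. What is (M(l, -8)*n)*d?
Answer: 0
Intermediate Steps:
d = 81 (d = (-9)² = 81)
n = 0 (n = 0*(-1) = 0)
(M(l, -8)*n)*d = -9*0*81 = 0*81 = 0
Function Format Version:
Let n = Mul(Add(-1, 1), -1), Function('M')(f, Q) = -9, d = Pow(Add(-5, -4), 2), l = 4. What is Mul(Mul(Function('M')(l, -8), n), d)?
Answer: 0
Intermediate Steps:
d = 81 (d = Pow(-9, 2) = 81)
n = 0 (n = Mul(0, -1) = 0)
Mul(Mul(Function('M')(l, -8), n), d) = Mul(Mul(-9, 0), 81) = Mul(0, 81) = 0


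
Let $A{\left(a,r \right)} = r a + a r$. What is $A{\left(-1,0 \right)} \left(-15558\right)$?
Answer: $0$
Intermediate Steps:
$A{\left(a,r \right)} = 2 a r$ ($A{\left(a,r \right)} = a r + a r = 2 a r$)
$A{\left(-1,0 \right)} \left(-15558\right) = 2 \left(-1\right) 0 \left(-15558\right) = 0 \left(-15558\right) = 0$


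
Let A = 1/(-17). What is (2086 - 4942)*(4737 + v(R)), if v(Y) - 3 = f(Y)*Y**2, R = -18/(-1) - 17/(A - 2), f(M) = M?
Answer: -399586656072/6125 ≈ -6.5239e+7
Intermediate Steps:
A = -1/17 ≈ -0.058824
R = 919/35 (R = -18/(-1) - 17/(-1/17 - 2) = -18*(-1) - 17/(-35/17) = 18 - 17*(-17/35) = 18 + 289/35 = 919/35 ≈ 26.257)
v(Y) = 3 + Y**3 (v(Y) = 3 + Y*Y**2 = 3 + Y**3)
(2086 - 4942)*(4737 + v(R)) = (2086 - 4942)*(4737 + (3 + (919/35)**3)) = -2856*(4737 + (3 + 776151559/42875)) = -2856*(4737 + 776280184/42875) = -2856*979379059/42875 = -399586656072/6125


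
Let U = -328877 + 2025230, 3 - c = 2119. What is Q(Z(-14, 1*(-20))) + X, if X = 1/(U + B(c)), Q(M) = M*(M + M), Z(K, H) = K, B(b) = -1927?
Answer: 664214993/1694426 ≈ 392.00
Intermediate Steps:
c = -2116 (c = 3 - 1*2119 = 3 - 2119 = -2116)
U = 1696353
Q(M) = 2*M² (Q(M) = M*(2*M) = 2*M²)
X = 1/1694426 (X = 1/(1696353 - 1927) = 1/1694426 ≈ 5.9017e-7)
Q(Z(-14, 1*(-20))) + X = 2*(-14)² + 1/1694426 = 2*196 + 1/1694426 = 392 + 1/1694426 = 664214993/1694426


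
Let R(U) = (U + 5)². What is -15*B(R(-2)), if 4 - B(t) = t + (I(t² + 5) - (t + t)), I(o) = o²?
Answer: 110745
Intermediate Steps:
R(U) = (5 + U)²
B(t) = 4 + t - (5 + t²)² (B(t) = 4 - (t + ((t² + 5)² - (t + t))) = 4 - (t + ((5 + t²)² - 2*t)) = 4 - ((5 + t²)² - t) = 4 + (t - (5 + t²)²) = 4 + t - (5 + t²)²)
-15*B(R(-2)) = -15*(4 + (5 - 2)² - (5 + ((5 - 2)²)²)²) = -15*(4 + 3² - (5 + (3²)²)²) = -15*(4 + 9 - (5 + 9²)²) = -15*(4 + 9 - (5 + 81)²) = -15*(4 + 9 - 1*86²) = -15*(4 + 9 - 1*7396) = -15*(4 + 9 - 7396) = -15*(-7383) = 110745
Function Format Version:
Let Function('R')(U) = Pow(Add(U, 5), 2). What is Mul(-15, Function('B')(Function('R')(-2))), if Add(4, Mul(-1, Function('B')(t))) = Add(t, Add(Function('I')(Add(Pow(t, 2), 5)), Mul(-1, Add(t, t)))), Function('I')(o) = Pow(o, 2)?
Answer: 110745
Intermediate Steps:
Function('R')(U) = Pow(Add(5, U), 2)
Function('B')(t) = Add(4, t, Mul(-1, Pow(Add(5, Pow(t, 2)), 2))) (Function('B')(t) = Add(4, Mul(-1, Add(t, Add(Pow(Add(Pow(t, 2), 5), 2), Mul(-1, Add(t, t)))))) = Add(4, Mul(-1, Add(t, Add(Pow(Add(5, Pow(t, 2)), 2), Mul(-1, Mul(2, t)))))) = Add(4, Mul(-1, Add(t, Add(Pow(Add(5, Pow(t, 2)), 2), Mul(-2, t))))) = Add(4, Mul(-1, Add(Pow(Add(5, Pow(t, 2)), 2), Mul(-1, t)))) = Add(4, Add(t, Mul(-1, Pow(Add(5, Pow(t, 2)), 2)))) = Add(4, t, Mul(-1, Pow(Add(5, Pow(t, 2)), 2))))
Mul(-15, Function('B')(Function('R')(-2))) = Mul(-15, Add(4, Pow(Add(5, -2), 2), Mul(-1, Pow(Add(5, Pow(Pow(Add(5, -2), 2), 2)), 2)))) = Mul(-15, Add(4, Pow(3, 2), Mul(-1, Pow(Add(5, Pow(Pow(3, 2), 2)), 2)))) = Mul(-15, Add(4, 9, Mul(-1, Pow(Add(5, Pow(9, 2)), 2)))) = Mul(-15, Add(4, 9, Mul(-1, Pow(Add(5, 81), 2)))) = Mul(-15, Add(4, 9, Mul(-1, Pow(86, 2)))) = Mul(-15, Add(4, 9, Mul(-1, 7396))) = Mul(-15, Add(4, 9, -7396)) = Mul(-15, -7383) = 110745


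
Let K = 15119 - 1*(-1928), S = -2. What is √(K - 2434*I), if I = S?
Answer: 3*√2435 ≈ 148.04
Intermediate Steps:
I = -2
K = 17047 (K = 15119 + 1928 = 17047)
√(K - 2434*I) = √(17047 - 2434*(-2)) = √(17047 + 4868) = √21915 = 3*√2435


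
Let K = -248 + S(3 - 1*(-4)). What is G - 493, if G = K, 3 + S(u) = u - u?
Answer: -744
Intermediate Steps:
S(u) = -3 (S(u) = -3 + (u - u) = -3 + 0 = -3)
K = -251 (K = -248 - 3 = -251)
G = -251
G - 493 = -251 - 493 = -744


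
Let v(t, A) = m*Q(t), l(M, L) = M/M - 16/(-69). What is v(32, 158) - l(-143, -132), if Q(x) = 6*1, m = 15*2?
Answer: 12335/69 ≈ 178.77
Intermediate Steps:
l(M, L) = 85/69 (l(M, L) = 1 - 16*(-1/69) = 1 + 16/69 = 85/69)
m = 30
Q(x) = 6
v(t, A) = 180 (v(t, A) = 30*6 = 180)
v(32, 158) - l(-143, -132) = 180 - 1*85/69 = 180 - 85/69 = 12335/69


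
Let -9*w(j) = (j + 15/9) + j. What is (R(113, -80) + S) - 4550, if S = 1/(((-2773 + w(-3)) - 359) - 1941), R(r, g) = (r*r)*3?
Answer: 4623291179/136958 ≈ 33757.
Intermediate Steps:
R(r, g) = 3*r² (R(r, g) = r²*3 = 3*r²)
w(j) = -5/27 - 2*j/9 (w(j) = -((j + 15/9) + j)/9 = -((j + 15*(⅑)) + j)/9 = -((j + 5/3) + j)/9 = -((5/3 + j) + j)/9 = -(5/3 + 2*j)/9 = -5/27 - 2*j/9)
S = -27/136958 (S = 1/(((-2773 + (-5/27 - 2/9*(-3))) - 359) - 1941) = 1/(((-2773 + (-5/27 + ⅔)) - 359) - 1941) = 1/(((-2773 + 13/27) - 359) - 1941) = 1/((-74858/27 - 359) - 1941) = 1/(-84551/27 - 1941) = 1/(-136958/27) = -27/136958 ≈ -0.00019714)
(R(113, -80) + S) - 4550 = (3*113² - 27/136958) - 4550 = (3*12769 - 27/136958) - 4550 = (38307 - 27/136958) - 4550 = 5246450079/136958 - 4550 = 4623291179/136958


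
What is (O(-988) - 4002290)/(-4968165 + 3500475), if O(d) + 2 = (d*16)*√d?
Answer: 285878/104835 + 15808*I*√247/733845 ≈ 2.7269 + 0.33855*I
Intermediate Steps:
O(d) = -2 + 16*d^(3/2) (O(d) = -2 + (d*16)*√d = -2 + (16*d)*√d = -2 + 16*d^(3/2))
(O(-988) - 4002290)/(-4968165 + 3500475) = ((-2 + 16*(-988)^(3/2)) - 4002290)/(-4968165 + 3500475) = ((-2 + 16*(-1976*I*√247)) - 4002290)/(-1467690) = ((-2 - 31616*I*√247) - 4002290)*(-1/1467690) = (-4002292 - 31616*I*√247)*(-1/1467690) = 285878/104835 + 15808*I*√247/733845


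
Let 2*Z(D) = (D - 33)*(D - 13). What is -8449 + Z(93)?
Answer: -6049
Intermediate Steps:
Z(D) = (-33 + D)*(-13 + D)/2 (Z(D) = ((D - 33)*(D - 13))/2 = ((-33 + D)*(-13 + D))/2 = (-33 + D)*(-13 + D)/2)
-8449 + Z(93) = -8449 + (429/2 + (½)*93² - 23*93) = -8449 + (429/2 + (½)*8649 - 2139) = -8449 + (429/2 + 8649/2 - 2139) = -8449 + 2400 = -6049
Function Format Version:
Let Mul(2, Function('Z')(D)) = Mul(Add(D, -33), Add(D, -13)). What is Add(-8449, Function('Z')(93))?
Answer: -6049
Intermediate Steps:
Function('Z')(D) = Mul(Rational(1, 2), Add(-33, D), Add(-13, D)) (Function('Z')(D) = Mul(Rational(1, 2), Mul(Add(D, -33), Add(D, -13))) = Mul(Rational(1, 2), Mul(Add(-33, D), Add(-13, D))) = Mul(Rational(1, 2), Add(-33, D), Add(-13, D)))
Add(-8449, Function('Z')(93)) = Add(-8449, Add(Rational(429, 2), Mul(Rational(1, 2), Pow(93, 2)), Mul(-23, 93))) = Add(-8449, Add(Rational(429, 2), Mul(Rational(1, 2), 8649), -2139)) = Add(-8449, Add(Rational(429, 2), Rational(8649, 2), -2139)) = Add(-8449, 2400) = -6049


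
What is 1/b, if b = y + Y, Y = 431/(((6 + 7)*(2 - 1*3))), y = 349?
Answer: 13/4106 ≈ 0.0031661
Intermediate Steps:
Y = -431/13 (Y = 431/((13*(2 - 3))) = 431/((13*(-1))) = 431/(-13) = 431*(-1/13) = -431/13 ≈ -33.154)
b = 4106/13 (b = 349 - 431/13 = 4106/13 ≈ 315.85)
1/b = 1/(4106/13) = 13/4106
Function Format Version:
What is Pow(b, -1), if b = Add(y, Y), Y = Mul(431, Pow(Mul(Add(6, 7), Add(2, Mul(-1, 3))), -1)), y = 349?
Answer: Rational(13, 4106) ≈ 0.0031661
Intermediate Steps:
Y = Rational(-431, 13) (Y = Mul(431, Pow(Mul(13, Add(2, -3)), -1)) = Mul(431, Pow(Mul(13, -1), -1)) = Mul(431, Pow(-13, -1)) = Mul(431, Rational(-1, 13)) = Rational(-431, 13) ≈ -33.154)
b = Rational(4106, 13) (b = Add(349, Rational(-431, 13)) = Rational(4106, 13) ≈ 315.85)
Pow(b, -1) = Pow(Rational(4106, 13), -1) = Rational(13, 4106)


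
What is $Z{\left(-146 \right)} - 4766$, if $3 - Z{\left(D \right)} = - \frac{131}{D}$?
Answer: $- \frac{695529}{146} \approx -4763.9$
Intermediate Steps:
$Z{\left(D \right)} = 3 + \frac{131}{D}$ ($Z{\left(D \right)} = 3 - - \frac{131}{D} = 3 + \frac{131}{D}$)
$Z{\left(-146 \right)} - 4766 = \left(3 + \frac{131}{-146}\right) - 4766 = \left(3 + 131 \left(- \frac{1}{146}\right)\right) - 4766 = \left(3 - \frac{131}{146}\right) - 4766 = \frac{307}{146} - 4766 = - \frac{695529}{146}$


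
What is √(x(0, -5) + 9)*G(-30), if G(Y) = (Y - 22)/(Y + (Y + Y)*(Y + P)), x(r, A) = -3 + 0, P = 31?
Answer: 26*√6/45 ≈ 1.4153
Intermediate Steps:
x(r, A) = -3
G(Y) = (-22 + Y)/(Y + 2*Y*(31 + Y)) (G(Y) = (Y - 22)/(Y + (Y + Y)*(Y + 31)) = (-22 + Y)/(Y + (2*Y)*(31 + Y)) = (-22 + Y)/(Y + 2*Y*(31 + Y)))
√(x(0, -5) + 9)*G(-30) = √(-3 + 9)*((-22 - 30)/((-30)*(63 + 2*(-30)))) = √6*(-1/30*(-52)/(63 - 60)) = √6*(-1/30*(-52)/3) = √6*(-1/30*⅓*(-52)) = √6*(26/45) = 26*√6/45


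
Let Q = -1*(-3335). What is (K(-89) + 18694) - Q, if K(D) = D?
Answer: 15270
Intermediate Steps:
Q = 3335
(K(-89) + 18694) - Q = (-89 + 18694) - 1*3335 = 18605 - 3335 = 15270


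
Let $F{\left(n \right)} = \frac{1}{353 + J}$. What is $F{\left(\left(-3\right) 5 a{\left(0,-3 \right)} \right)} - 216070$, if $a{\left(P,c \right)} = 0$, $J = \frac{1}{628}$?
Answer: $- \frac{47899477322}{221685} \approx -2.1607 \cdot 10^{5}$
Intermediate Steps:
$J = \frac{1}{628} \approx 0.0015924$
$F{\left(n \right)} = \frac{628}{221685}$ ($F{\left(n \right)} = \frac{1}{353 + \frac{1}{628}} = \frac{1}{\frac{221685}{628}} = \frac{628}{221685}$)
$F{\left(\left(-3\right) 5 a{\left(0,-3 \right)} \right)} - 216070 = \frac{628}{221685} - 216070 = - \frac{47899477322}{221685}$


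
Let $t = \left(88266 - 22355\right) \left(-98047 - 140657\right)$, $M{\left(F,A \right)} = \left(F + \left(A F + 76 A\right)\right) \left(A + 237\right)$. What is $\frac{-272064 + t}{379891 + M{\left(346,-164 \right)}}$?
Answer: $\frac{15733491408}{4647035} \approx 3385.7$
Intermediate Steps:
$M{\left(F,A \right)} = \left(237 + A\right) \left(F + 76 A + A F\right)$ ($M{\left(F,A \right)} = \left(F + \left(76 A + A F\right)\right) \left(237 + A\right) = \left(F + 76 A + A F\right) \left(237 + A\right) = \left(237 + A\right) \left(F + 76 A + A F\right)$)
$t = -15733219344$ ($t = 65911 \left(-238704\right) = -15733219344$)
$\frac{-272064 + t}{379891 + M{\left(346,-164 \right)}} = \frac{-272064 - 15733219344}{379891 + \left(76 \left(-164\right)^{2} + 237 \cdot 346 + 18012 \left(-164\right) + 346 \left(-164\right)^{2} + 238 \left(-164\right) 346\right)} = - \frac{15733491408}{379891 + \left(76 \cdot 26896 + 82002 - 2953968 + 346 \cdot 26896 - 13505072\right)} = - \frac{15733491408}{379891 + \left(2044096 + 82002 - 2953968 + 9306016 - 13505072\right)} = - \frac{15733491408}{379891 - 5026926} = - \frac{15733491408}{-4647035} = \left(-15733491408\right) \left(- \frac{1}{4647035}\right) = \frac{15733491408}{4647035}$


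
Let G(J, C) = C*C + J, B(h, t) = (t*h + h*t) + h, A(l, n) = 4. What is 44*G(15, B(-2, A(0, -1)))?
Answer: 14916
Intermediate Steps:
B(h, t) = h + 2*h*t (B(h, t) = (h*t + h*t) + h = 2*h*t + h = h + 2*h*t)
G(J, C) = J + C² (G(J, C) = C² + J = J + C²)
44*G(15, B(-2, A(0, -1))) = 44*(15 + (-2*(1 + 2*4))²) = 44*(15 + (-2*(1 + 8))²) = 44*(15 + (-2*9)²) = 44*(15 + (-18)²) = 44*(15 + 324) = 44*339 = 14916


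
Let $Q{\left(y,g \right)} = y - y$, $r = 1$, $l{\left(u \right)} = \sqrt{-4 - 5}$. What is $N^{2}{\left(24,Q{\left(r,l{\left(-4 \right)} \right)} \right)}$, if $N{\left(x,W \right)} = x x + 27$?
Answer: $363609$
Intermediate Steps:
$l{\left(u \right)} = 3 i$ ($l{\left(u \right)} = \sqrt{-9} = 3 i$)
$Q{\left(y,g \right)} = 0$
$N{\left(x,W \right)} = 27 + x^{2}$ ($N{\left(x,W \right)} = x^{2} + 27 = 27 + x^{2}$)
$N^{2}{\left(24,Q{\left(r,l{\left(-4 \right)} \right)} \right)} = \left(27 + 24^{2}\right)^{2} = \left(27 + 576\right)^{2} = 603^{2} = 363609$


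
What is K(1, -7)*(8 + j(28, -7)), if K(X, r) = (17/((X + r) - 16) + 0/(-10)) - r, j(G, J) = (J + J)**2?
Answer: 13974/11 ≈ 1270.4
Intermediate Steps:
j(G, J) = 4*J**2 (j(G, J) = (2*J)**2 = 4*J**2)
K(X, r) = -r + 17/(-16 + X + r) (K(X, r) = (17/(-16 + X + r) + 0*(-1/10)) - r = (17/(-16 + X + r) + 0) - r = 17/(-16 + X + r) - r = -r + 17/(-16 + X + r))
K(1, -7)*(8 + j(28, -7)) = ((17 - 1*(-7)**2 + 16*(-7) - 1*1*(-7))/(-16 + 1 - 7))*(8 + 4*(-7)**2) = ((17 - 1*49 - 112 + 7)/(-22))*(8 + 4*49) = (-(17 - 49 - 112 + 7)/22)*(8 + 196) = -1/22*(-137)*204 = (137/22)*204 = 13974/11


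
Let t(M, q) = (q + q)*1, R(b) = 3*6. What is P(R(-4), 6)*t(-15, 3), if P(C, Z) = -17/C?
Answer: -17/3 ≈ -5.6667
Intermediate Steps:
R(b) = 18
t(M, q) = 2*q (t(M, q) = (2*q)*1 = 2*q)
P(R(-4), 6)*t(-15, 3) = (-17/18)*(2*3) = -17*1/18*6 = -17/18*6 = -17/3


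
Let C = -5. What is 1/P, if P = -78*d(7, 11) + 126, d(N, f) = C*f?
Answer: 1/4416 ≈ 0.00022645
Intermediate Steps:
d(N, f) = -5*f
P = 4416 (P = -(-390)*11 + 126 = -78*(-55) + 126 = 4290 + 126 = 4416)
1/P = 1/4416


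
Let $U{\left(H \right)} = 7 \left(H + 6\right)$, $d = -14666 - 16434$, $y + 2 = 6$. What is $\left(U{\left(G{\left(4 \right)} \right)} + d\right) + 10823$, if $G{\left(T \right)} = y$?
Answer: $-20207$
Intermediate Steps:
$y = 4$ ($y = -2 + 6 = 4$)
$d = -31100$
$G{\left(T \right)} = 4$
$U{\left(H \right)} = 42 + 7 H$ ($U{\left(H \right)} = 7 \left(6 + H\right) = 42 + 7 H$)
$\left(U{\left(G{\left(4 \right)} \right)} + d\right) + 10823 = \left(\left(42 + 7 \cdot 4\right) - 31100\right) + 10823 = \left(\left(42 + 28\right) - 31100\right) + 10823 = \left(70 - 31100\right) + 10823 = -31030 + 10823 = -20207$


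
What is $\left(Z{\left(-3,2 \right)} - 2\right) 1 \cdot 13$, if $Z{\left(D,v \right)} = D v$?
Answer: $-104$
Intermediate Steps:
$\left(Z{\left(-3,2 \right)} - 2\right) 1 \cdot 13 = \left(\left(-3\right) 2 - 2\right) 1 \cdot 13 = \left(-6 - 2\right) 1 \cdot 13 = \left(-8\right) 1 \cdot 13 = \left(-8\right) 13 = -104$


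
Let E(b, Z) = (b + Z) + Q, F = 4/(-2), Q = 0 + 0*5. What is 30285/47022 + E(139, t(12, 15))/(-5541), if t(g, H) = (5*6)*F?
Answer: 54698149/86849634 ≈ 0.62980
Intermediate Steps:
Q = 0 (Q = 0 + 0 = 0)
F = -2 (F = 4*(-½) = -2)
t(g, H) = -60 (t(g, H) = (5*6)*(-2) = 30*(-2) = -60)
E(b, Z) = Z + b (E(b, Z) = (b + Z) + 0 = (Z + b) + 0 = Z + b)
30285/47022 + E(139, t(12, 15))/(-5541) = 30285/47022 + (-60 + 139)/(-5541) = 30285*(1/47022) + 79*(-1/5541) = 10095/15674 - 79/5541 = 54698149/86849634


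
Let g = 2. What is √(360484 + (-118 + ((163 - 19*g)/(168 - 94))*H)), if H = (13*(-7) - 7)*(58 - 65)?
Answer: √494927429/37 ≈ 601.27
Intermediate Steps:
H = 686 (H = (-91 - 7)*(-7) = -98*(-7) = 686)
√(360484 + (-118 + ((163 - 19*g)/(168 - 94))*H)) = √(360484 + (-118 + ((163 - 19*2)/(168 - 94))*686)) = √(360484 + (-118 + ((163 - 38)/74)*686)) = √(360484 + (-118 + (125*(1/74))*686)) = √(360484 + (-118 + (125/74)*686)) = √(360484 + (-118 + 42875/37)) = √(360484 + 38509/37) = √(13376417/37) = √494927429/37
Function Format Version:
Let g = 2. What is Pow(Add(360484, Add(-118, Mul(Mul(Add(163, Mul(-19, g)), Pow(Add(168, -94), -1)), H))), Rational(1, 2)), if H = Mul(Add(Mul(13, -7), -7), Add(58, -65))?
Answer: Mul(Rational(1, 37), Pow(494927429, Rational(1, 2))) ≈ 601.27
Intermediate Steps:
H = 686 (H = Mul(Add(-91, -7), -7) = Mul(-98, -7) = 686)
Pow(Add(360484, Add(-118, Mul(Mul(Add(163, Mul(-19, g)), Pow(Add(168, -94), -1)), H))), Rational(1, 2)) = Pow(Add(360484, Add(-118, Mul(Mul(Add(163, Mul(-19, 2)), Pow(Add(168, -94), -1)), 686))), Rational(1, 2)) = Pow(Add(360484, Add(-118, Mul(Mul(Add(163, -38), Pow(74, -1)), 686))), Rational(1, 2)) = Pow(Add(360484, Add(-118, Mul(Mul(125, Rational(1, 74)), 686))), Rational(1, 2)) = Pow(Add(360484, Add(-118, Mul(Rational(125, 74), 686))), Rational(1, 2)) = Pow(Add(360484, Add(-118, Rational(42875, 37))), Rational(1, 2)) = Pow(Add(360484, Rational(38509, 37)), Rational(1, 2)) = Pow(Rational(13376417, 37), Rational(1, 2)) = Mul(Rational(1, 37), Pow(494927429, Rational(1, 2)))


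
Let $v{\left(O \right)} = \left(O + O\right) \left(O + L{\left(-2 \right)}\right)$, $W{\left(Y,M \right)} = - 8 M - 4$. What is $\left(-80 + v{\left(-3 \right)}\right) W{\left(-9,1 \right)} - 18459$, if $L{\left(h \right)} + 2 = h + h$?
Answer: $-18147$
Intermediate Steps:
$L{\left(h \right)} = -2 + 2 h$ ($L{\left(h \right)} = -2 + \left(h + h\right) = -2 + 2 h$)
$W{\left(Y,M \right)} = -4 - 8 M$
$v{\left(O \right)} = 2 O \left(-6 + O\right)$ ($v{\left(O \right)} = \left(O + O\right) \left(O + \left(-2 + 2 \left(-2\right)\right)\right) = 2 O \left(O - 6\right) = 2 O \left(-6 + O\right)$)
$\left(-80 + v{\left(-3 \right)}\right) W{\left(-9,1 \right)} - 18459 = \left(-80 + 2 \left(-3\right) \left(-6 - 3\right)\right) \left(-4 - 8\right) - 18459 = \left(-80 + 2 \left(-3\right) \left(-9\right)\right) \left(-4 - 8\right) - 18459 = \left(-80 + 54\right) \left(-12\right) - 18459 = \left(-26\right) \left(-12\right) - 18459 = 312 - 18459 = -18147$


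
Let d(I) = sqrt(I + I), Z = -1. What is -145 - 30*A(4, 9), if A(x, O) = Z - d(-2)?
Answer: -115 + 60*I ≈ -115.0 + 60.0*I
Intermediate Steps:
d(I) = sqrt(2)*sqrt(I) (d(I) = sqrt(2*I) = sqrt(2)*sqrt(I))
A(x, O) = -1 - 2*I (A(x, O) = -1 - sqrt(2)*sqrt(-2) = -1 - sqrt(2)*I*sqrt(2) = -1 - 2*I)
-145 - 30*A(4, 9) = -145 - 30*(-1 - 2*I) = -145 + (30 + 60*I) = -115 + 60*I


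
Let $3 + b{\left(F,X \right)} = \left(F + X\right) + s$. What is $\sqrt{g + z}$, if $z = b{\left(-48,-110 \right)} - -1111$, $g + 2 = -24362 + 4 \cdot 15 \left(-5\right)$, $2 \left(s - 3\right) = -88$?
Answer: $i \sqrt{23755} \approx 154.13 i$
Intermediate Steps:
$s = -41$ ($s = 3 + \frac{1}{2} \left(-88\right) = 3 - 44 = -41$)
$b{\left(F,X \right)} = -44 + F + X$ ($b{\left(F,X \right)} = -3 - \left(41 - F - X\right) = -3 + \left(-41 + F + X\right) = -44 + F + X$)
$g = -24664$ ($g = -2 - \left(24362 - 4 \cdot 15 \left(-5\right)\right) = -2 + \left(-24362 + 60 \left(-5\right)\right) = -2 - 24662 = -24664$)
$z = 909$ ($z = \left(-44 - 48 - 110\right) - -1111 = -202 + 1111 = 909$)
$\sqrt{g + z} = \sqrt{-24664 + 909} = \sqrt{-23755} = i \sqrt{23755}$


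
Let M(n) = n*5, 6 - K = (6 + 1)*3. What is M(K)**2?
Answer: 5625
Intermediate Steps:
K = -15 (K = 6 - (6 + 1)*3 = 6 - 7*3 = 6 - 1*21 = 6 - 21 = -15)
M(n) = 5*n
M(K)**2 = (5*(-15))**2 = (-75)**2 = 5625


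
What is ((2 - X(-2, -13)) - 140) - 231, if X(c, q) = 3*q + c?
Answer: -328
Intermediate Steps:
X(c, q) = c + 3*q
((2 - X(-2, -13)) - 140) - 231 = ((2 - (-2 + 3*(-13))) - 140) - 231 = ((2 - (-2 - 39)) - 140) - 231 = ((2 - 1*(-41)) - 140) - 231 = ((2 + 41) - 140) - 231 = (43 - 140) - 231 = -97 - 231 = -328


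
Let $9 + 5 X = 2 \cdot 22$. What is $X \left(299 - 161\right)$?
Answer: $966$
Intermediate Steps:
$X = 7$ ($X = - \frac{9}{5} + \frac{2 \cdot 22}{5} = - \frac{9}{5} + \frac{1}{5} \cdot 44 = - \frac{9}{5} + \frac{44}{5} = 7$)
$X \left(299 - 161\right) = 7 \left(299 - 161\right) = 7 \cdot 138 = 966$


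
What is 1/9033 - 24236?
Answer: -218923787/9033 ≈ -24236.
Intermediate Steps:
1/9033 - 24236 = -218923787/9033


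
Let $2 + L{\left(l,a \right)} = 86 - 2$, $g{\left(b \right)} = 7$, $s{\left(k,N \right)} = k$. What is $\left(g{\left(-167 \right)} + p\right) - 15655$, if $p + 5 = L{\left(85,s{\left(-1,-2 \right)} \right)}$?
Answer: $-15571$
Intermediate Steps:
$L{\left(l,a \right)} = 82$ ($L{\left(l,a \right)} = -2 + \left(86 - 2\right) = -2 + 84 = 82$)
$p = 77$ ($p = -5 + 82 = 77$)
$\left(g{\left(-167 \right)} + p\right) - 15655 = \left(7 + 77\right) - 15655 = 84 - 15655 = -15571$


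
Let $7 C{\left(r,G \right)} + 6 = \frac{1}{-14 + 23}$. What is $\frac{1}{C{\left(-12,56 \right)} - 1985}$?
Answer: $- \frac{63}{125108} \approx -0.00050357$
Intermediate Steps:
$C{\left(r,G \right)} = - \frac{53}{63}$ ($C{\left(r,G \right)} = - \frac{6}{7} + \frac{1}{7 \left(-14 + 23\right)} = - \frac{6}{7} + \frac{1}{7 \cdot 9} = - \frac{6}{7} + \frac{1}{7} \cdot \frac{1}{9} = - \frac{6}{7} + \frac{1}{63} = - \frac{53}{63}$)
$\frac{1}{C{\left(-12,56 \right)} - 1985} = \frac{1}{- \frac{53}{63} - 1985} = \frac{1}{- \frac{125108}{63}} = - \frac{63}{125108}$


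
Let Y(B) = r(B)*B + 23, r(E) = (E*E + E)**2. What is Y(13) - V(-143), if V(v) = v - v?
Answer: 430635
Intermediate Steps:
r(E) = (E + E**2)**2 (r(E) = (E**2 + E)**2 = (E + E**2)**2)
Y(B) = 23 + B**3*(1 + B)**2 (Y(B) = (B**2*(1 + B)**2)*B + 23 = B**3*(1 + B)**2 + 23 = 23 + B**3*(1 + B)**2)
V(v) = 0
Y(13) - V(-143) = (23 + 13**3*(1 + 13)**2) - 1*0 = (23 + 2197*14**2) + 0 = (23 + 2197*196) + 0 = (23 + 430612) + 0 = 430635 + 0 = 430635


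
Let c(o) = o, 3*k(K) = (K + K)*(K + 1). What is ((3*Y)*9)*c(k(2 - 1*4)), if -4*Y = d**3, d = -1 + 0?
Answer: 9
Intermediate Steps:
k(K) = 2*K*(1 + K)/3 (k(K) = ((K + K)*(K + 1))/3 = ((2*K)*(1 + K))/3 = (2*K*(1 + K))/3 = 2*K*(1 + K)/3)
d = -1
Y = 1/4 (Y = -1/4*(-1)**3 = -1/4*(-1) = 1/4 ≈ 0.25000)
((3*Y)*9)*c(k(2 - 1*4)) = ((3*(1/4))*9)*(2*(2 - 1*4)*(1 + (2 - 1*4))/3) = ((3/4)*9)*(2*(2 - 4)*(1 + (2 - 4))/3) = 27*((2/3)*(-2)*(1 - 2))/4 = 27*((2/3)*(-2)*(-1))/4 = (27/4)*(4/3) = 9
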